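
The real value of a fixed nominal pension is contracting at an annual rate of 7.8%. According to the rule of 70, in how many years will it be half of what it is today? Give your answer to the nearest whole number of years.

9 years

The rule works in reverse for decay: 70/7.8 ≈ 8.97 years to halve.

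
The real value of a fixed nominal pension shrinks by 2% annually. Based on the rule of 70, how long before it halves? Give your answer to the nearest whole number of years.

around 35 years

Falling at 2%, it halves about every 70/2 = 35.00 years.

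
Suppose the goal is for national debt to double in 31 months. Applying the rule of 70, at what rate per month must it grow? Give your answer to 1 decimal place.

roughly 2.3%

70 / 31 ≈ 2.26, so about 2.3% per month.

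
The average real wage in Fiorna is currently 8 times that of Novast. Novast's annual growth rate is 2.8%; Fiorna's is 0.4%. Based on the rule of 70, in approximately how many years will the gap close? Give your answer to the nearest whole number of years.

roughly 88 years

Novast gains on Fiorna at 2.8% − 0.4% = 2.4 points a year.
At that relative rate the gap halves every 70/2.4 ≈ 29.17 years.
An 8 times gap closes after 3 halvings: 3 × 29.17 ≈ 88 years.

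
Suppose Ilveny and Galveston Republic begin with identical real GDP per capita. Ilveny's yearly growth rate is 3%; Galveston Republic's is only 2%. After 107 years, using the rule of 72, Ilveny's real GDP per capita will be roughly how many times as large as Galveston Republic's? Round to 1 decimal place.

roughly 2.8 times

Ilveny pulls ahead at 1 pp per year, so the ratio doubles every 72/1 ≈ 72.00 years.
In 107 years that's 1.49 doublings: 2^1.49 ≈ 2.8.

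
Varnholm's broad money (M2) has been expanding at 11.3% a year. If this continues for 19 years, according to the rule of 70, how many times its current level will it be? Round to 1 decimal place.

approximately 8.4 times

Doubling time ≈ 70/11.3 = 6.19 years.
19 years / 6.19 ≈ 3.07 doublings → factor 2^3.07 ≈ 8.4.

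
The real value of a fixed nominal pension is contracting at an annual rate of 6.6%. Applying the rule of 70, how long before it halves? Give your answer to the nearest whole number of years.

The rule works in reverse for decay: 70/6.6 ≈ 10.61 years to halve.

around 11 years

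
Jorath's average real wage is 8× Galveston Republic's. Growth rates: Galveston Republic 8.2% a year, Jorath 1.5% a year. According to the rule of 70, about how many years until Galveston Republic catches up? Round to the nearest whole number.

roughly 31 years

Galveston Republic gains on Jorath at 8.2% − 1.5% = 6.7 points a year.
At that relative rate the gap halves every 70/6.7 ≈ 10.45 years.
An 8× gap closes after 3 halvings: 3 × 10.45 ≈ 31 years.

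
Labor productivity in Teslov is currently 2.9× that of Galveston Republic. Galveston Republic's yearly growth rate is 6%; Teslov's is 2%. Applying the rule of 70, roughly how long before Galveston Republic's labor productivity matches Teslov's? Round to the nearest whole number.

27 years

The growth-rate gap is 6% − 2% = 4 percentage points.
So the ratio between them halves every 70/4 ≈ 17.50 years.
A 2.9× gap takes log₂(2.9) ≈ 1.54 halvings to close: 1.54 × 17.50 ≈ 27 years.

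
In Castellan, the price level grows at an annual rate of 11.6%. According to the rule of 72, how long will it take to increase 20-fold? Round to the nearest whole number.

27 years

At 11.6% it doubles every 72/11.6 ≈ 6.21 years.
Reaching 20× takes log₂(20) ≈ 4.32 doublings.
4.32 × 6.21 ≈ 27 years.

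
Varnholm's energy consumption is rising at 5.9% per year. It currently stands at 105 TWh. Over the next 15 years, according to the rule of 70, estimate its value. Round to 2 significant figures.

Doubling time ≈ 70/5.9 = 11.86 years.
15 years is 15/11.86 ≈ 1.26 doublings, a factor of 2^1.26 ≈ 2.39.
105 × 2.39 ≈ 250 TWh.

about 250 TWh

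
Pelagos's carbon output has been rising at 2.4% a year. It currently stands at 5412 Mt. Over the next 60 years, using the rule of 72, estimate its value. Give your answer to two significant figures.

≈ 22000 Mt

Doubling time ≈ 72/2.4 = 30.00 years.
60 years is 60/30.00 ≈ 2.00 doublings, a factor of 2^2.00 ≈ 4.00.
5412 × 4.00 ≈ 22000 Mt.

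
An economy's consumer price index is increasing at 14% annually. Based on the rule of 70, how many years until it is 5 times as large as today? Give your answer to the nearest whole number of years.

One doubling takes 70/14 = 5.00 years.
5× is log₂ 5 ≈ 2.32 doublings, so ≈ 2.32 × 5.00 = 12 years.

12 years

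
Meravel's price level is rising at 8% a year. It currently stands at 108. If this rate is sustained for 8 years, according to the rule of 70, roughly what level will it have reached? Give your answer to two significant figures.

about 200

Doubling time ≈ 70/8 = 8.75 years.
8 years is 8/8.75 ≈ 0.91 doublings, a factor of 2^0.91 ≈ 1.88.
108 × 1.88 ≈ 200.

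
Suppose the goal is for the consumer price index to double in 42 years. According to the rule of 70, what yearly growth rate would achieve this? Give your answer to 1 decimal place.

≈ 1.7% per year

70 / 42 ≈ 1.67, so about 1.7% per year.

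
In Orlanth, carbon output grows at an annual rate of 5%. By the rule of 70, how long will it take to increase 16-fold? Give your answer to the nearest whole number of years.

At 5% it doubles every 70/5 ≈ 14.00 years.
Getting to 16× needs 4 doublings: 4 × 14.00 ≈ 56 years.

approximately 56 years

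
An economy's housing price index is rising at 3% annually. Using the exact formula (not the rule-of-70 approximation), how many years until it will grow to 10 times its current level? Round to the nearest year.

78 years

t = ln(10) / ln(1 + 0.03) = 2.3026 / 0.029559 ≈ 77.90.
≈ 78 years.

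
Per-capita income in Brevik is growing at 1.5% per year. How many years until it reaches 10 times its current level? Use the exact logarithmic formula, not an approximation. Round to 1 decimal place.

154.7 years

t = ln(10) / ln(1 + 0.015) = 2.3026 / 0.014889 ≈ 154.65.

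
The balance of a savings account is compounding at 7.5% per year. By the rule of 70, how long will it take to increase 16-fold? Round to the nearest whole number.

roughly 37 years

At 7.5% it doubles every 70/7.5 ≈ 9.33 years.
16× is 4 doublings, so 4 × 9.33 ≈ 37 years.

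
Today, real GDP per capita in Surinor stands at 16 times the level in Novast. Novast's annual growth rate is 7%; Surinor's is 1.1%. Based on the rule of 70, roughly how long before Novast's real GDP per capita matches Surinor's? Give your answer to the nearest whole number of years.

The growth-rate gap is 7% − 1.1% = 5.9 percentage points.
So the ratio between them halves every 70/5.9 ≈ 11.86 years.
A 16 times gap closes after 4 halvings: 4 × 11.86 ≈ 47 years.

47 years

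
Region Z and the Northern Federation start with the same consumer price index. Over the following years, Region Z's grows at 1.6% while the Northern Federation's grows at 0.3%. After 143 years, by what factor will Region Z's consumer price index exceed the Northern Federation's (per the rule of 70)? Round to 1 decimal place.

6.3 times

Only the 1.3-point difference matters.
70/1.3 ≈ 53.85 years per doubling of the ratio; 143 years gives 2.66 doublings, so ≈ 6.3×.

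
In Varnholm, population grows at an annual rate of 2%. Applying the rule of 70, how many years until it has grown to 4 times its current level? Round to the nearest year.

about 70 years

One doubling takes 70/2 = 35.00 years.
4× is 2 doublings, so 2 × 35.00 ≈ 70 years.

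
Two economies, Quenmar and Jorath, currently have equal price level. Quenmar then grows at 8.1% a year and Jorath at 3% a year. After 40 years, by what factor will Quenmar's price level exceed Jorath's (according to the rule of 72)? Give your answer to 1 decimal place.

around 7.1 times

Only the 5.1-point difference matters.
72/5.1 ≈ 14.12 years per doubling of the ratio; 40 years gives 2.83 doublings, so ≈ 7.1×.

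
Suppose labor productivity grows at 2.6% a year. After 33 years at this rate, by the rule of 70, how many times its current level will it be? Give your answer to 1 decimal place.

roughly 2.3 times

Doubles every ≈ 26.92 years (70/2.6).
33 years is 1.23 doublings; 2^1.23 ≈ 2.3×.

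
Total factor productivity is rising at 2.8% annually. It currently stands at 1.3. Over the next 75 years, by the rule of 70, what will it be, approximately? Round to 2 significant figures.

Doubling time ≈ 70/2.8 = 25.00 years.
75 years is 75/25.00 ≈ 3.00 doublings, a factor of 2^3.00 ≈ 8.00.
1.3 × 8.00 ≈ 10.

10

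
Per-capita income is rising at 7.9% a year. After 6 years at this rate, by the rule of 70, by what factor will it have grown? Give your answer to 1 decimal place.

Doubles every ≈ 8.86 years (70/7.9).
6 years is 0.68 doublings; 2^0.68 ≈ 1.6×.

1.6 times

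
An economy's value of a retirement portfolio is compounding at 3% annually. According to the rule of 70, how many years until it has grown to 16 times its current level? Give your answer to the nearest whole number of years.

93 years

One doubling takes 70/3 = 23.33 years.
16× is 4 doublings, so 4 × 23.33 ≈ 93 years.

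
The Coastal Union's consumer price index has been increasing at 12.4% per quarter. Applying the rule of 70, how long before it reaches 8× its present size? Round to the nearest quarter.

At 12.4% it doubles every 70/12.4 ≈ 5.65 quarters.
8× is 3 doublings, so 3 × 5.65 ≈ 17 quarters.

≈ 17 quarters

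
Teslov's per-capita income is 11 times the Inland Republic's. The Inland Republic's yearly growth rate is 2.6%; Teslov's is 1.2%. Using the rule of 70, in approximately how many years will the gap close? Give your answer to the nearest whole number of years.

≈ 173 years

What matters is the difference: 1.4 pp.
Rule of 70 on the gap: the ratio halves every 70/1.4 ≈ 50.00 years.
An 11 times gap takes log₂(11) ≈ 3.46 halvings to close: 3.46 × 50.00 ≈ 173 years.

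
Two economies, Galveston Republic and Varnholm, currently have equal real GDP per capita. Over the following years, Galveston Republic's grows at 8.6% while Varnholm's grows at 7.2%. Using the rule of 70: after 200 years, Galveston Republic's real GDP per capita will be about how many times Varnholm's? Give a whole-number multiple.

approximately 16 times

Galveston Republic pulls ahead at 1.4 pp per year, so the ratio doubles every 70/1.4 ≈ 50.00 years.
In 200 years that's 4.00 doublings: 2^4.00 ≈ 16.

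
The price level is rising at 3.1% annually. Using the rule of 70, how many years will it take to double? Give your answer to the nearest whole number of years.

approximately 23 years

70/3.1 ≈ 22.58, so it doubles roughly every 23 years.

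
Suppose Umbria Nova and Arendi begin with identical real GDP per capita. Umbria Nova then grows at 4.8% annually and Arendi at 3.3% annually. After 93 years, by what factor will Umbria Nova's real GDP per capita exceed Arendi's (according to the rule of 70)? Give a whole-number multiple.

Umbria Nova pulls ahead at 1.5 pp per year, so the ratio doubles every 70/1.5 ≈ 46.67 years.
In 93 years that's 1.99 doublings: 2^1.99 ≈ 4.

4 times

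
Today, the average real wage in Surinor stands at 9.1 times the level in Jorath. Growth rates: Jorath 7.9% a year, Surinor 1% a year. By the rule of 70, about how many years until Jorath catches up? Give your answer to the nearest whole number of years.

32 years

Jorath gains on Surinor at 7.9% − 1% = 6.9 points a year.
At that relative rate the gap halves every 70/6.9 ≈ 10.14 years.
A 9.1 times gap takes log₂(9.1) ≈ 3.19 halvings to close: 3.19 × 10.14 ≈ 32 years.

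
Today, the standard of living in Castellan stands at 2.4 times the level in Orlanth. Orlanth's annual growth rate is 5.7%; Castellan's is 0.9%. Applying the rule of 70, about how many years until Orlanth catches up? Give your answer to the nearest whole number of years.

Orlanth gains on Castellan at 5.7% − 0.9% = 4.8 points a year.
At that relative rate the gap halves every 70/4.8 ≈ 14.58 years.
A 2.4 times gap takes log₂(2.4) ≈ 1.26 halvings to close: 1.26 × 14.58 ≈ 18 years.

roughly 18 years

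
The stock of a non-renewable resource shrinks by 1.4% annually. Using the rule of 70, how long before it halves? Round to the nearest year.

approximately 50 years

Falling at 1.4%, it halves about every 70/1.4 = 50.00 years.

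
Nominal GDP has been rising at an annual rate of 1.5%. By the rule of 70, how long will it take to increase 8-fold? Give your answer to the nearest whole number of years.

around 140 years

One doubling takes 70/1.5 = 46.67 years.
8 = 2^3, so 3 doublings → 140 years.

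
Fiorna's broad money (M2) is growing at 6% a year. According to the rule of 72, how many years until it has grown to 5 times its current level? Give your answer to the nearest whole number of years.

Doubling time ≈ 72/6 = 12.00 years.
Reaching 5× takes log₂(5) ≈ 2.32 doublings.
2.32 × 12.00 ≈ 28 years.

roughly 28 years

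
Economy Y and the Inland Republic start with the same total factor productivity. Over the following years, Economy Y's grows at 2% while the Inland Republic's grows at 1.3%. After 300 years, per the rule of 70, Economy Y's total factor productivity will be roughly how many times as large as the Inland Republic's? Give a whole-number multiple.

Only the 0.7-point difference matters.
70/0.7 ≈ 100.00 years per doubling of the ratio; 300 years gives 3.00 doublings, so ≈ 8×.

8 times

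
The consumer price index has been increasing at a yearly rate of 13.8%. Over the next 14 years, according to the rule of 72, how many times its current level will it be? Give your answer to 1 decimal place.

around 6.4 times

Doubling time ≈ 72/13.8 = 5.22 years.
14 years / 5.22 ≈ 2.68 doublings → factor 2^2.68 ≈ 6.4.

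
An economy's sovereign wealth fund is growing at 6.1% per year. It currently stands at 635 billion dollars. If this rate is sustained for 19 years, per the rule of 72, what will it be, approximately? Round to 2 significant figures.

It doubles every 72/6.1 ≈ 11.80 years, so 19 years is 1.61 doublings.
2^1.61 ≈ 3.05; 635 × 3.05 ≈ 1900 billion dollars.

about 1900 billion dollars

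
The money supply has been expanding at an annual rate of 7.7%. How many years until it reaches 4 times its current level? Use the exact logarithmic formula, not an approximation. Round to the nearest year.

19 years

t = ln(4) / ln(1 + 0.077) = 1.3863 / 0.074179 ≈ 18.69.
≈ 19 years.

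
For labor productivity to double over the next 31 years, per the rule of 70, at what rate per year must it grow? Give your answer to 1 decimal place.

70 / 31 ≈ 2.26, so about 2.3% per year.

2.3%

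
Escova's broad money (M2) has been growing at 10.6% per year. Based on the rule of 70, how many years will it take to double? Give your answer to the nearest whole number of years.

70/10.6 ≈ 6.60, so it doubles roughly every 7 years.

7 years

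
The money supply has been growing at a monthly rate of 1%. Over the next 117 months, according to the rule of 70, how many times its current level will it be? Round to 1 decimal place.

Doubling time ≈ 70/1 = 70.00 months.
117 months / 70.00 ≈ 1.67 doublings → factor 2^1.67 ≈ 3.2.

about 3.2 times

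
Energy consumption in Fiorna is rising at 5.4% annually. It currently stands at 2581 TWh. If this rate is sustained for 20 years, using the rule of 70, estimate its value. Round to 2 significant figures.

approximately 7500 TWh

It doubles every 70/5.4 ≈ 12.96 years, so 20 years is 1.54 doublings.
2^1.54 ≈ 2.91; 2581 × 2.91 ≈ 7500 TWh.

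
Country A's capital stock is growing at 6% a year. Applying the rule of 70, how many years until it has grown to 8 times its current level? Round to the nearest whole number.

around 35 years

One doubling takes 70/6 = 11.67 years.
Getting to 8× needs 3 doublings: 3 × 11.67 ≈ 35 years.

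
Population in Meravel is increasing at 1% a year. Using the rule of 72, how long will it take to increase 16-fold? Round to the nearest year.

One doubling takes 72/1 = 72.00 years.
16× is 4 doublings, so 4 × 72.00 ≈ 288 years.

about 288 years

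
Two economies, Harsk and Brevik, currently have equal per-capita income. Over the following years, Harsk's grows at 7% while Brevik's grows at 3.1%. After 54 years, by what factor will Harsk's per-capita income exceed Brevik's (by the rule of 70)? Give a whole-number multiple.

roughly 8 times

Rate gap = 7% − 3.1% = 3.9 points.
The ratio doubles every 70/3.9 ≈ 17.95 years.
54/17.95 ≈ 3.01 doublings → ratio ≈ 2^3.01 ≈ 8.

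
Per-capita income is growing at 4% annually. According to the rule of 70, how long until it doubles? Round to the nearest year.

around 18 years

70/4 ≈ 17.50, so it doubles roughly every 18 years.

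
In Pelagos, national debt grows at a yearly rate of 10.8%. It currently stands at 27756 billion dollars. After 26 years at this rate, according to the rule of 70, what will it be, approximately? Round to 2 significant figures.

approximately 450000 billion dollars

It doubles every 70/10.8 ≈ 6.48 years, so 26 years is 4.01 doublings.
2^4.01 ≈ 16.11; 27756 × 16.11 ≈ 450000 billion dollars.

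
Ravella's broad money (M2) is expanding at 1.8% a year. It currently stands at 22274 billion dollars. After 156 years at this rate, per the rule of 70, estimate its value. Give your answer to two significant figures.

It doubles every 70/1.8 ≈ 38.89 years, so 156 years is 4.01 doublings.
2^4.01 ≈ 16.11; 22274 × 16.11 ≈ 360000 billion dollars.

360000 billion dollars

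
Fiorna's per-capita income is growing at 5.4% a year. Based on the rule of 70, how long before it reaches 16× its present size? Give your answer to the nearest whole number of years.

about 52 years

One doubling takes 70/5.4 = 12.96 years.
16× is 4 doublings, so 4 × 12.96 ≈ 52 years.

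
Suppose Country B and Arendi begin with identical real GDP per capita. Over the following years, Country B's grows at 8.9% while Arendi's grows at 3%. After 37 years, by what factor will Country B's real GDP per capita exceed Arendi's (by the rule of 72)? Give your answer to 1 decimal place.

Only the 5.9-point difference matters.
72/5.9 ≈ 12.20 years per doubling of the ratio; 37 years gives 3.03 doublings, so ≈ 8.2×.

roughly 8.2 times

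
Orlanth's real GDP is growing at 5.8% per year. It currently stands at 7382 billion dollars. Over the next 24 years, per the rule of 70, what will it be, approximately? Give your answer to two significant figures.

It doubles every 70/5.8 ≈ 12.07 years, so 24 years is 1.99 doublings.
2^1.99 ≈ 3.97; 7382 × 3.97 ≈ 29000 billion dollars.

around 29000 billion dollars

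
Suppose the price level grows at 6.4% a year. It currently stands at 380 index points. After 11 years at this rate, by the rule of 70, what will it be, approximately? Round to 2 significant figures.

Doubling time ≈ 70/6.4 = 10.94 years.
11 years is 11/10.94 ≈ 1.01 doublings, a factor of 2^1.01 ≈ 2.01.
380 × 2.01 ≈ 760 index points.

≈ 760 index points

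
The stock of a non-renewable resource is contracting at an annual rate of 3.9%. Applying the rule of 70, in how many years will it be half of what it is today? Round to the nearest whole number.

Halving time ≈ 70 / 3.9 = 17.95 → 18 years.

approximately 18 years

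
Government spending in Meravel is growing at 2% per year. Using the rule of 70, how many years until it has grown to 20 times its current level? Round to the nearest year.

Doubling time ≈ 70/2 = 35.00 years.
20× is log₂ 20 ≈ 4.32 doublings, so ≈ 4.32 × 35.00 = 151 years.

151 years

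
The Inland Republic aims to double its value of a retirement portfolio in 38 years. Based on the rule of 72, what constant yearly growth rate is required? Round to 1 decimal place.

≈ 1.9%

72 / 38 ≈ 1.89, so about 1.9% per year.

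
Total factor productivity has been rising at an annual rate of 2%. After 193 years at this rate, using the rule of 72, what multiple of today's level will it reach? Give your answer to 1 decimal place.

around 41.1 times

Doubling time ≈ 72/2 = 36.00 years.
193 years / 36.00 ≈ 5.36 doublings → factor 2^5.36 ≈ 41.1.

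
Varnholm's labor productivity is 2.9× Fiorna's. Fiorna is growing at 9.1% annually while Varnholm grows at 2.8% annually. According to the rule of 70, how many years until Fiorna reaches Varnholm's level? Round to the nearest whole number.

17 years

Fiorna gains on Varnholm at 9.1% − 2.8% = 6.3 points a year.
At that relative rate the gap halves every 70/6.3 ≈ 11.11 years.
A 2.9× gap takes log₂(2.9) ≈ 1.54 halvings to close: 1.54 × 11.11 ≈ 17 years.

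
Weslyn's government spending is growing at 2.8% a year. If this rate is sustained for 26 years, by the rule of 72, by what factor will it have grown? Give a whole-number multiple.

At 2.8% one doubling takes ≈ 25.71 years; 26 years is 1 of them, so ×2.

around 2 times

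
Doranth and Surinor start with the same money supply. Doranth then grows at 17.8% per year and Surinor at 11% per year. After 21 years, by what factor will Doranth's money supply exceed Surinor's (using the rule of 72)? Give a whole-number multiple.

≈ 4 times

Rate gap = 17.8% − 11% = 6.8 points.
The ratio doubles every 72/6.8 ≈ 10.59 years.
21/10.59 ≈ 1.98 doublings → ratio ≈ 2^1.98 ≈ 4.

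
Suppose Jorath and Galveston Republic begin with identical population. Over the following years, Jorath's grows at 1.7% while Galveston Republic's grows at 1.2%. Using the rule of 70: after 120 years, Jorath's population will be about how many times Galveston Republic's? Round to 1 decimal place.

around 1.8 times

Jorath pulls ahead at 0.5 pp per year, so the ratio doubles every 70/0.5 ≈ 140.00 years.
In 120 years that's 0.86 doublings: 2^0.86 ≈ 1.8.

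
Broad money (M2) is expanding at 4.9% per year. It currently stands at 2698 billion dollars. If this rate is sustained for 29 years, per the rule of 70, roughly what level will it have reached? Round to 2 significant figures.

It doubles every 70/4.9 ≈ 14.29 years, so 29 years is 2.03 doublings.
2^2.03 ≈ 4.08; 2698 × 4.08 ≈ 11000 billion dollars.

≈ 11000 billion dollars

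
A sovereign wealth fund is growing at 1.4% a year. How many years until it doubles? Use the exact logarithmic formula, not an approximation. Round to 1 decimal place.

t = ln(2) / ln(1 + 0.014) = 0.6931 / 0.013903 ≈ 49.85.

49.9 years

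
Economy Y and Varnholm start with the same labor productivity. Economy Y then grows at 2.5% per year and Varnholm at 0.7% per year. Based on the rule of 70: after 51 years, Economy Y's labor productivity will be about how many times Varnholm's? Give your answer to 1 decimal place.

Only the 1.8-point difference matters.
70/1.8 ≈ 38.89 years per doubling of the ratio; 51 years gives 1.31 doublings, so ≈ 2.5×.

≈ 2.5 times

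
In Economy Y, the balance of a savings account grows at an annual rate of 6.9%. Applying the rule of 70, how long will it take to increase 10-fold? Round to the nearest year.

Doubling time ≈ 70/6.9 = 10.14 years.
10× is log₂ 10 ≈ 3.32 doublings, so ≈ 3.32 × 10.14 = 34 years.

approximately 34 years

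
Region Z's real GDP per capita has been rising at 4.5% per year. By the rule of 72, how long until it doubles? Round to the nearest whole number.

roughly 16 years

Doubling time ≈ 72 / 4.5 = 16.00 years.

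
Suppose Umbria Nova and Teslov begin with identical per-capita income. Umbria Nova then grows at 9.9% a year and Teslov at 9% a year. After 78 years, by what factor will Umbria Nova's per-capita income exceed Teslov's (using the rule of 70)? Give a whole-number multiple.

Rate gap = 9.9% − 9% = 0.9 points.
The ratio doubles every 70/0.9 ≈ 77.78 years.
78/77.78 ≈ 1.00 doublings → ratio ≈ 2^1.00 ≈ 2.

≈ 2 times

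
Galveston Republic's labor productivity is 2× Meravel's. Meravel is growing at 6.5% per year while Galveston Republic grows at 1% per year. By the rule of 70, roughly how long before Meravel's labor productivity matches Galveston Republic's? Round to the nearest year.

The growth-rate gap is 6.5% − 1% = 5.5 percentage points.
So the ratio between them halves every 70/5.5 ≈ 12.73 years.
A 2× gap closes after 1 halving: 1 × 12.73 ≈ 13 years.

13 years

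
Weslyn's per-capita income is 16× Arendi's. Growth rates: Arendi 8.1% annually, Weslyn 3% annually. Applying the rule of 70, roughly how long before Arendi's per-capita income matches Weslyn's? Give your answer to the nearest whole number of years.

The growth-rate gap is 8.1% − 3% = 5.1 percentage points.
So the ratio between them halves every 70/5.1 ≈ 13.73 years.
A 16× gap closes after 4 halvings: 4 × 13.73 ≈ 55 years.

≈ 55 years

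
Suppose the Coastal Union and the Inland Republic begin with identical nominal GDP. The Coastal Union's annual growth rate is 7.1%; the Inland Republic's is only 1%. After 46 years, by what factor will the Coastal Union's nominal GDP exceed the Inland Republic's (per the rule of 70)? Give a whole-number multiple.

Rate gap = 7.1% − 1% = 6.1 points.
The ratio doubles every 70/6.1 ≈ 11.48 years.
46/11.48 ≈ 4.01 doublings → ratio ≈ 2^4.01 ≈ 16.

≈ 16 times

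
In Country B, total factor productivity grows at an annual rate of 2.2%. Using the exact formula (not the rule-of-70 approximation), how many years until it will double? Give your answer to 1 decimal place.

t = ln(2) / ln(1 + 0.022) = 0.6931 / 0.021761 ≈ 31.85.

31.9 years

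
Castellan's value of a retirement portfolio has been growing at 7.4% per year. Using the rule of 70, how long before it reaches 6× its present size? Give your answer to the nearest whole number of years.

At 7.4% it doubles every 70/7.4 ≈ 9.46 years.
Reaching 6× takes log₂(6) ≈ 2.58 doublings.
2.58 × 9.46 ≈ 24 years.

about 24 years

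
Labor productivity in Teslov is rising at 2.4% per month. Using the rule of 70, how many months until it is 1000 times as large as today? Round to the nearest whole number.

roughly 291 months

At 2.4% it doubles every 70/2.4 ≈ 29.17 months.
Reaching 1000× takes log₂(1000) ≈ 9.97 doublings.
9.97 × 29.17 ≈ 291 months.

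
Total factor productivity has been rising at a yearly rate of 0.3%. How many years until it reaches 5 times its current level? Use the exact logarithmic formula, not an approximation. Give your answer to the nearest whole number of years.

t = ln(5) / ln(1 + 0.003) = 1.6094 / 0.002996 ≈ 537.18.
≈ 537 years.

537 years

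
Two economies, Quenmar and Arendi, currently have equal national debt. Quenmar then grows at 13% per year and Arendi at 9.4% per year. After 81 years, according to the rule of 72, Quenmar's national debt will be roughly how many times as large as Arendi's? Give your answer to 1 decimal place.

roughly 16.6 times

Rate gap = 13% − 9.4% = 3.6 points.
The ratio doubles every 72/3.6 ≈ 20.00 years.
81/20.00 ≈ 4.05 doublings → ratio ≈ 2^4.05 ≈ 16.6.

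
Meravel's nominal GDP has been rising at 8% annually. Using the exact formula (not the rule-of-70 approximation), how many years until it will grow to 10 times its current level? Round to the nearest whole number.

t = ln(10) / ln(1 + 0.08) = 2.3026 / 0.076961 ≈ 29.92.
≈ 30 years.

30 years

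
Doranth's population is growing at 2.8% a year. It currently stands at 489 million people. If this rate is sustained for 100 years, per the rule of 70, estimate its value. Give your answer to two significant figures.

approximately 7800 million people

Doubling time ≈ 70/2.8 = 25.00 years.
100 years is 100/25.00 ≈ 4.00 doublings, a factor of 2^4.00 ≈ 16.00.
489 × 16.00 ≈ 7800 million people.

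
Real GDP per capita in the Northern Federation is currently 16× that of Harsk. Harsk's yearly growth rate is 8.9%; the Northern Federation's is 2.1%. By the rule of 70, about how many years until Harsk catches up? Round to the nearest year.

around 41 years

What matters is the difference: 6.8 pp.
Rule of 70 on the gap: the ratio halves every 70/6.8 ≈ 10.29 years.
A 16× gap closes after 4 halvings: 4 × 10.29 ≈ 41 years.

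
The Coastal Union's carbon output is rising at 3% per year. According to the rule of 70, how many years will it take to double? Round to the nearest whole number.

23 years

70/3 ≈ 23.33, so it doubles roughly every 23 years.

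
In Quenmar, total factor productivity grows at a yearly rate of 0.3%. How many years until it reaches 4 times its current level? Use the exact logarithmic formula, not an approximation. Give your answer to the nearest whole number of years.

463 years

t = ln(4) / ln(1 + 0.003) = 1.3863 / 0.002996 ≈ 462.72.
≈ 463 years.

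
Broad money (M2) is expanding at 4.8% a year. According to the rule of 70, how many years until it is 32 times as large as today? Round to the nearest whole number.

about 73 years

At 4.8% it doubles every 70/4.8 ≈ 14.58 years.
Getting to 32× needs 5 doublings: 5 × 14.58 ≈ 73 years.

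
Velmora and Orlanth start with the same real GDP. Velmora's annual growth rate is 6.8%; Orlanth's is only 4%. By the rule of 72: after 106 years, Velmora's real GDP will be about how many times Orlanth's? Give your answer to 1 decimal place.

17.4 times

Rate gap = 6.8% − 4% = 2.8 points.
The ratio doubles every 72/2.8 ≈ 25.71 years.
106/25.71 ≈ 4.12 doublings → ratio ≈ 2^4.12 ≈ 17.4.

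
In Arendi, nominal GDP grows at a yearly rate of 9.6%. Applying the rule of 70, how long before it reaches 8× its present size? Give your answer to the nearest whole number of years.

about 22 years

Doubling time ≈ 70/9.6 = 7.29 years.
8 = 2^3, so 3 doublings → 22 years.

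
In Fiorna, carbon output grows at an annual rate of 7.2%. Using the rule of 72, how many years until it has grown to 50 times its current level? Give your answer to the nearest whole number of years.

One doubling takes 72/7.2 = 10.00 years.
Reaching 50× takes log₂(50) ≈ 5.64 doublings.
5.64 × 10.00 ≈ 56 years.

≈ 56 years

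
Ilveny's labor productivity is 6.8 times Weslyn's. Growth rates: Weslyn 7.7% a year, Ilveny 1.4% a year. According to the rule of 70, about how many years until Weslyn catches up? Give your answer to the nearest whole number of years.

What matters is the difference: 6.3 pp.
Rule of 70 on the gap: the ratio halves every 70/6.3 ≈ 11.11 years.
A 6.8 times gap takes log₂(6.8) ≈ 2.77 halvings to close: 2.77 × 11.11 ≈ 31 years.

approximately 31 years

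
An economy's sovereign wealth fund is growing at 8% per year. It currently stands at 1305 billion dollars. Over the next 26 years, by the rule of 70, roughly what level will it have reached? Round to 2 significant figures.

10000 billion dollars

It doubles every 70/8 ≈ 8.75 years, so 26 years is 2.97 doublings.
2^2.97 ≈ 7.84; 1305 × 7.84 ≈ 10000 billion dollars.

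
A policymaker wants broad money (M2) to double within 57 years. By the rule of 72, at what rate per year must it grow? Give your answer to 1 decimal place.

1.3% per year

72 / 57 ≈ 1.26, so about 1.3% per year.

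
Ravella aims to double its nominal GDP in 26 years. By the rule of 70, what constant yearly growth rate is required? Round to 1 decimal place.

70 / 26 ≈ 2.69, so about 2.7% per year.

2.7%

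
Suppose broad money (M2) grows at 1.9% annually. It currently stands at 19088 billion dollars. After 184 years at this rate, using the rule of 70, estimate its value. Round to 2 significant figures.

Doubling time ≈ 70/1.9 = 36.84 years.
184 years is 184/36.84 ≈ 4.99 doublings, a factor of 2^4.99 ≈ 31.78.
19088 × 31.78 ≈ 610000 billion dollars.

roughly 610000 billion dollars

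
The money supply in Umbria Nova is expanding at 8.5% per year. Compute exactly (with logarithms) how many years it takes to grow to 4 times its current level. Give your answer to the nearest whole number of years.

t = ln(4) / ln(1 + 0.085) = 1.3863 / 0.081580 ≈ 16.99.
≈ 17 years.

17 years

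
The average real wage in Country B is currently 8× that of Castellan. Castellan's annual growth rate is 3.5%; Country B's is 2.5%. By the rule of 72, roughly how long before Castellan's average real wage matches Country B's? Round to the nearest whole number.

Castellan gains on Country B at 3.5% − 2.5% = 1 point a year.
At that relative rate the gap halves every 72/1 ≈ 72.00 years.
An 8× gap closes after 3 halvings: 3 × 72.00 ≈ 216 years.

roughly 216 years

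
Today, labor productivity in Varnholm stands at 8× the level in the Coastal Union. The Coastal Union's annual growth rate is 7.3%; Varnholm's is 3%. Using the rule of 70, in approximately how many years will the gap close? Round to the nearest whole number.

about 49 years

What matters is the difference: 4.3 pp.
Rule of 70 on the gap: the ratio halves every 70/4.3 ≈ 16.28 years.
An 8× gap closes after 3 halvings: 3 × 16.28 ≈ 49 years.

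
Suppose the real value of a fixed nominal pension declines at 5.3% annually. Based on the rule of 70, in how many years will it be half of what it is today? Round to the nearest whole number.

around 13 years

The rule works in reverse for decay: 70/5.3 ≈ 13.21 years to halve.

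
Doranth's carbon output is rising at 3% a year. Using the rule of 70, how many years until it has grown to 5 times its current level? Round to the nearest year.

At 3% it doubles every 70/3 ≈ 23.33 years.
5× is log₂ 5 ≈ 2.32 doublings, so ≈ 2.32 × 23.33 = 54 years.

54 years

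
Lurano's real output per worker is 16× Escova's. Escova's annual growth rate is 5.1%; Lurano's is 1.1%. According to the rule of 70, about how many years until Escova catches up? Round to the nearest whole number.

≈ 70 years

What matters is the difference: 4 pp.
Rule of 70 on the gap: the ratio halves every 70/4 ≈ 17.50 years.
A 16× gap closes after 4 halvings: 4 × 17.50 ≈ 70 years.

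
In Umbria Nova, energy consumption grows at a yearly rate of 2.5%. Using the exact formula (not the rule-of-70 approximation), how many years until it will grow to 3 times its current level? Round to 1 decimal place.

t = ln(3) / ln(1 + 0.025) = 1.0986 / 0.024693 ≈ 44.49.

44.5 years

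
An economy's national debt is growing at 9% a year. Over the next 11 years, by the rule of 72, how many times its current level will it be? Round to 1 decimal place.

Doubles every ≈ 8.00 years (72/9).
11 years is 1.38 doublings; 2^1.38 ≈ 2.6×.

approximately 2.6 times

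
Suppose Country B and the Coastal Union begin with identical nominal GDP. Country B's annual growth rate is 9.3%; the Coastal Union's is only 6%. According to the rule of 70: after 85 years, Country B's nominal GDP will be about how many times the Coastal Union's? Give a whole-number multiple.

Rate gap = 9.3% − 6% = 3.3 points.
The ratio doubles every 70/3.3 ≈ 21.21 years.
85/21.21 ≈ 4.01 doublings → ratio ≈ 2^4.01 ≈ 16.

around 16 times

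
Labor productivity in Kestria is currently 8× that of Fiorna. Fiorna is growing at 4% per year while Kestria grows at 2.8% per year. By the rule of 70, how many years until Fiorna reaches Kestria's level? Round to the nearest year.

Fiorna gains on Kestria at 4% − 2.8% = 1.2 points a year.
At that relative rate the gap halves every 70/1.2 ≈ 58.33 years.
An 8× gap closes after 3 halvings: 3 × 58.33 ≈ 175 years.

≈ 175 years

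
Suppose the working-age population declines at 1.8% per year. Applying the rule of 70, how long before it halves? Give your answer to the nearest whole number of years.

Halving time ≈ 70 / 1.8 = 38.89 → 39 years.

approximately 39 years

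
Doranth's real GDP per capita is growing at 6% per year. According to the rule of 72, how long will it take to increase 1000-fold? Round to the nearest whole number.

120 years

One doubling takes 72/6 = 12.00 years.
Reaching 1000× takes log₂(1000) ≈ 9.97 doublings.
9.97 × 12.00 ≈ 120 years.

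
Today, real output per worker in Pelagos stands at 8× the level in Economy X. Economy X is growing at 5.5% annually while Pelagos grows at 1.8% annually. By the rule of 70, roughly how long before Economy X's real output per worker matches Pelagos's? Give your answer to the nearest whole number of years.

What matters is the difference: 3.7 pp.
Rule of 70 on the gap: the ratio halves every 70/3.7 ≈ 18.92 years.
An 8× gap closes after 3 halvings: 3 × 18.92 ≈ 57 years.

around 57 years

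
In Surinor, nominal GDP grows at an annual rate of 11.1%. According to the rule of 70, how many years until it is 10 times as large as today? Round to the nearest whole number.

At 11.1% it doubles every 70/11.1 ≈ 6.31 years.
10× is log₂ 10 ≈ 3.32 doublings, so ≈ 3.32 × 6.31 = 21 years.

about 21 years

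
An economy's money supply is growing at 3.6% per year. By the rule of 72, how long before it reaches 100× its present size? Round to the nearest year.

roughly 133 years

At 3.6% it doubles every 72/3.6 ≈ 20.00 years.
Reaching 100× takes log₂(100) ≈ 6.64 doublings.
6.64 × 20.00 ≈ 133 years.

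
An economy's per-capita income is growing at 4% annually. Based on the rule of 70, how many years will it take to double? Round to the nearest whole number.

around 18 years

70/4 ≈ 17.50, so it doubles roughly every 18 years.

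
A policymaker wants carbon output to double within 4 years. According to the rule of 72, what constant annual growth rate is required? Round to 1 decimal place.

about 18.0%

72 / 4 ≈ 18.00, so about 18.0% a year.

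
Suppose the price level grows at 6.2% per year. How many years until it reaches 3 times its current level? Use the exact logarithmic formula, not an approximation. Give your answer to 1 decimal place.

18.3 years

t = ln(3) / ln(1 + 0.062) = 1.0986 / 0.060154 ≈ 18.26.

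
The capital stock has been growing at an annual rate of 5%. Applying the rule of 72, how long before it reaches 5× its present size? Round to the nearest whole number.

about 33 years

At 5% it doubles every 72/5 ≈ 14.40 years.
5× is log₂ 5 ≈ 2.32 doublings, so ≈ 2.32 × 14.40 = 33 years.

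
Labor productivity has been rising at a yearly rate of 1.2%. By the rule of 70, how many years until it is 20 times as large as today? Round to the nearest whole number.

252 years

At 1.2% it doubles every 70/1.2 ≈ 58.33 years.
20× is log₂ 20 ≈ 4.32 doublings, so ≈ 4.32 × 58.33 = 252 years.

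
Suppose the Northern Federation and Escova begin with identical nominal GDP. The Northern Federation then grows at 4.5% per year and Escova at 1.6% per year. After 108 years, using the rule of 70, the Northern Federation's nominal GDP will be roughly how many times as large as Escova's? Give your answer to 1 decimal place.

Rate gap = 4.5% − 1.6% = 2.9 points.
The ratio doubles every 70/2.9 ≈ 24.14 years.
108/24.14 ≈ 4.47 doublings → ratio ≈ 2^4.47 ≈ 22.2.

around 22.2 times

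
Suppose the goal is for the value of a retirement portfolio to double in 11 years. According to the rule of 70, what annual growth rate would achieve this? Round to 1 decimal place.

roughly 6.4% a year

70 / 11 ≈ 6.36, so about 6.4% a year.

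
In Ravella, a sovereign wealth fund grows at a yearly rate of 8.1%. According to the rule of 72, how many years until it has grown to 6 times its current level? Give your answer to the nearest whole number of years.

Doubling time ≈ 72/8.1 = 8.89 years.
6× is log₂ 6 ≈ 2.58 doublings, so ≈ 2.58 × 8.89 = 23 years.

approximately 23 years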